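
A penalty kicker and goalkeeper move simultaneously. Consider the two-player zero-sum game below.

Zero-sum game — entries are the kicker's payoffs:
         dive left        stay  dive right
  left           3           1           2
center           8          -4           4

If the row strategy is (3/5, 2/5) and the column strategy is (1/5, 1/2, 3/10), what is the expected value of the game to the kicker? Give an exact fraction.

Against (1/5, 1/2, 3/10), each row's expected payoff is left: 17/10; center: 4/5.
Taking the (3/5, 2/5)-weighted average: (3/5)·(17/10) + (2/5)·(4/5) = 67/50.

67/50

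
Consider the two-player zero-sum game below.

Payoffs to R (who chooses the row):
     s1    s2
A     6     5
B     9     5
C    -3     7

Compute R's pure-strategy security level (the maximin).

5

The worst-case payoff for each row is A: 5, B: 5, C: -3.
The best of these is 5.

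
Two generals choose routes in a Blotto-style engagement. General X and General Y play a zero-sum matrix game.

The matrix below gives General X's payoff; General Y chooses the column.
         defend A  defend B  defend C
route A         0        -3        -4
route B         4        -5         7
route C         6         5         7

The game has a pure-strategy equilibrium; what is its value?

5

Row minima: -4, -5, 5 → General X's maximin is 5.
Column maxima: 6, 5, 7 → General Y's minimax is 5.
They coincide at (route C, defend B), so the value is 5.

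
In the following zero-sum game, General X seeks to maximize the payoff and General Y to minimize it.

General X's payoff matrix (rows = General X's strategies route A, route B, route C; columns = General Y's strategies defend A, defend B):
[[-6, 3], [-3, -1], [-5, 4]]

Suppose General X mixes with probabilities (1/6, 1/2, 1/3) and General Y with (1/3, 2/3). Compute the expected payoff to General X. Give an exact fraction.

-1/2

Against (1/3, 2/3), each row's expected payoff is route A: 0; route B: -5/3; route C: 1.
Taking the (1/6, 1/2, 1/3)-weighted average: (1/6)·(0) + (1/2)·(-5/3) + (1/3)·(1) = -1/2.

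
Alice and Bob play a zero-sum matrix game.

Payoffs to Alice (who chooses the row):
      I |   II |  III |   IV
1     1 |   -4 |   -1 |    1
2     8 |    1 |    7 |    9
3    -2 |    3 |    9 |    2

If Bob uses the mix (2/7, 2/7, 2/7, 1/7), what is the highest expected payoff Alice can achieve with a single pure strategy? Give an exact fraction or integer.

1: (1)·(2/7) + (-4)·(2/7) + (-1)·(2/7) + (1)·(1/7) = -1.
2: (8)·(2/7) + (1)·(2/7) + (7)·(2/7) + (9)·(1/7) = 41/7.
3: (-2)·(2/7) + (3)·(2/7) + (9)·(2/7) + (2)·(1/7) = 22/7.
The best pure response is 2 with expected payoff 41/7.

41/7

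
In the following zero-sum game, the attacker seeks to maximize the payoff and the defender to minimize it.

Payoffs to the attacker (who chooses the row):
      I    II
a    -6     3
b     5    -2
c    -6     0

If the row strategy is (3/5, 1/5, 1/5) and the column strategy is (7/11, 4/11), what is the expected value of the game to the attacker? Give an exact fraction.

Against (7/11, 4/11), each row's expected payoff is a: -30/11; b: 27/11; c: -42/11.
Taking the (3/5, 1/5, 1/5)-weighted average: (3/5)·(-30/11) + (1/5)·(27/11) + (1/5)·(-42/11) = -21/11.

-21/11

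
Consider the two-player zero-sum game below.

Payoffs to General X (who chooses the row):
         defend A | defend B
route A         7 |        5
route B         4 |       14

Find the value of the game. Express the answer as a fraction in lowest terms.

13/2

Row minima are 5 and 4, so General X's maximin is 5; column maxima are 7 and 14, so General Y's minimax is 7. These differ, so the equilibrium is in mixed strategies.
Let General X play route A with probability p. General Y is indifferent when 7p + 4(1−p) = 5p + 14(1−p), giving p = 5/6.
Let General Y play defend A with probability q. General X is indifferent when 7q + 5(1−q) = 4q + 14(1−q), giving q = 3/4.
The value is 7·(3/4) + (5)·(1/4) = 13/2.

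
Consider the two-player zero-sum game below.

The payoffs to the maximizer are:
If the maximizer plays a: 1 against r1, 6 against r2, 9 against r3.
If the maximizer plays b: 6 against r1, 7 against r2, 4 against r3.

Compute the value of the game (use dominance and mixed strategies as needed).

Column r2 is strictly dominated by r1 for the minimizer (it gives the maximizer more in every row).
The remaining 2×2 game on (a, b) × (r1, r3) has no saddle point. Let the maximizer play a with probability p; indifference gives p + 6(1−p) = 9p + 4(1−p), so p = 1/5.
Similarly the minimizer's optimal q on r1 is 1/2, and the value is 1·(1/2) + (9)·(1/2) = 5.

5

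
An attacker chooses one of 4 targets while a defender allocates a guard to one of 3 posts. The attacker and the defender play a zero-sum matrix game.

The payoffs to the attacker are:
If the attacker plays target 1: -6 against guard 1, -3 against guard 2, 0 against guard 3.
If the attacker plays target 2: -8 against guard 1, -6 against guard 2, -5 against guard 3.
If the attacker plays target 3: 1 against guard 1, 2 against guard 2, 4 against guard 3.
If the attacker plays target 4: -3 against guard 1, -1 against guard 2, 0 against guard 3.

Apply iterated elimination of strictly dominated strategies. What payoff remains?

Row target 4 is strictly dominated by row target 3 (1>-3, 2>-1, 4>0); eliminate target 4.
Row target 1 is strictly dominated by row target 3 (1>-6, 2>-3, 4>0); eliminate target 1.
Column guard 2 is strictly dominated by guard 1 for the defender (-8<-6, 1<2); eliminate guard 2.
Column guard 3 is strictly dominated by guard 1 for the defender (-8<-5, 1<4); eliminate guard 3.
Row target 2 is strictly dominated by row target 3 (1>-8); eliminate target 2.
Only (target 3, guard 1) remains, with payoff 1.

1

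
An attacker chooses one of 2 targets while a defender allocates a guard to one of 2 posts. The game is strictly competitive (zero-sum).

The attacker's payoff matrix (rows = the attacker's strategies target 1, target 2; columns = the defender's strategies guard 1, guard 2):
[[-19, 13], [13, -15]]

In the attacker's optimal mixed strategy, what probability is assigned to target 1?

7/15

Row minima are -19 and -15, so the attacker's maximin is -15; column maxima are 13 and 13, so the defender's minimax is 13. These differ, so the equilibrium is in mixed strategies.
Let the attacker play target 1 with probability p. The defender is indifferent when −19p + 13(1−p) = 13p − 15(1−p), giving p = 7/15.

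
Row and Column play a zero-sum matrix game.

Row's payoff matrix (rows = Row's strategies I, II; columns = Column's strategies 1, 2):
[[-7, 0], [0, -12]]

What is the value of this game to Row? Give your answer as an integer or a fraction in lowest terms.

Row minima are -7 and -12, so Row's maximin is -7; column maxima are 0 and 0, so Column's minimax is 0. These differ, so the equilibrium is in mixed strategies.
Let Row play I with probability p. Column is indifferent when −7p = −12(1−p), giving p = 12/19.
Let Column play 1 with probability q. Row is indifferent when −7q = −12(1−q), giving q = 12/19.
The value is -7·(12/19) + (0)·(7/19) = -84/19.

-84/19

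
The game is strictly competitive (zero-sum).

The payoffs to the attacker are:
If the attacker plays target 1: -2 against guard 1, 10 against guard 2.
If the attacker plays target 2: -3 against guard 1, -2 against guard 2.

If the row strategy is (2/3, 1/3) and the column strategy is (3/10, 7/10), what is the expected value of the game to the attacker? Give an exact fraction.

Against (3/10, 7/10), each row's expected payoff is target 1: 32/5; target 2: -23/10.
Taking the (2/3, 1/3)-weighted average: (2/3)·(32/5) + (1/3)·(-23/10) = 7/2.

7/2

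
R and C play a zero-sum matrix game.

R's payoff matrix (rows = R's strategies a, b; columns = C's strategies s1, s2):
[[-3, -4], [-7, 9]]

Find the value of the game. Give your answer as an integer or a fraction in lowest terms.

Row minima are -4 and -7, so R's maximin is -4; column maxima are -3 and 9, so C's minimax is -3. These differ, so the equilibrium is in mixed strategies.
Let R play a with probability p. C is indifferent when −3p − 7(1−p) = −4p + 9(1−p), giving p = 16/17.
Let C play s1 with probability q. R is indifferent when −3q − 4(1−q) = −7q + 9(1−q), giving q = 13/17.
The value is -3·(13/17) + (-4)·(4/17) = -55/17.

-55/17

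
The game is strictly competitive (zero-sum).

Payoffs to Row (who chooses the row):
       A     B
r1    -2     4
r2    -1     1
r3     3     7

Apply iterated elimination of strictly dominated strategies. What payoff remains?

Row r2 is strictly dominated by row r3 (3>-1, 7>1); eliminate r2.
Row r1 is strictly dominated by row r3 (3>-2, 7>4); eliminate r1.
Column B is strictly dominated by A for Column (3<7); eliminate B.
Only (r3, A) remains, with payoff 3.

3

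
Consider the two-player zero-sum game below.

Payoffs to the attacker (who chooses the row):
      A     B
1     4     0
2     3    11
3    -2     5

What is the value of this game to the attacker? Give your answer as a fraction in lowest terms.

11/3

Row 3 is strictly dominated by row 2, so the attacker never plays it.
The remaining 2×2 game on (1, 2) × (A, B) has no saddle point. Let the attacker play 1 with probability p; indifference gives 4p + 3(1−p) = 11(1−p), so p = 2/3.
Similarly the defender's optimal q on A is 11/12, and the value is 4·(11/12) + (0)·(1/12) = 11/3.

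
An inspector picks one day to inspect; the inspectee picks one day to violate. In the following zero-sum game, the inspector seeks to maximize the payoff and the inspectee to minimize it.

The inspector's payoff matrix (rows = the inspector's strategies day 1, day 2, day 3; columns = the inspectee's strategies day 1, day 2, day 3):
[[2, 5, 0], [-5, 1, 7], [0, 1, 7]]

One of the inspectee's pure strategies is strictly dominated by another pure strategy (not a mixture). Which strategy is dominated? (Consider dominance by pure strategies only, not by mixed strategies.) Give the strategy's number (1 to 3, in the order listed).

The inspectee prefers columns that give the inspector less. Compare day 2 with day 1: 2 < 5, -5 < 1, 0 < 1.
So day 1 strictly dominates day 2 for the inspectee; day 2 is strictly dominated.

2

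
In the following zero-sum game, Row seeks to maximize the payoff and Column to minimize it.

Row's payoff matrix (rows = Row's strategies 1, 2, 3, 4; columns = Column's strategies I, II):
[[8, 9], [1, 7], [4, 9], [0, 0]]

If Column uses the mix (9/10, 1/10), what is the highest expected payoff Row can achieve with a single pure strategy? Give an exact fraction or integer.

1: (8)·(9/10) + (9)·(1/10) = 81/10.
2: (1)·(9/10) + (7)·(1/10) = 8/5.
3: (4)·(9/10) + (9)·(1/10) = 9/2.
4: (0)·(9/10) + (0)·(1/10) = 0.
The best pure response is 1 with expected payoff 81/10.

81/10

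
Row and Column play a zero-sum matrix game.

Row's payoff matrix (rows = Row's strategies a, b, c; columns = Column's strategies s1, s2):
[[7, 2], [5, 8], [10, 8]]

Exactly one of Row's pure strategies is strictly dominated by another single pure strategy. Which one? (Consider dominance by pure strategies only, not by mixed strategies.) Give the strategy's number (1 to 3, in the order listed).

Compare a with c: 10 > 7, 8 > 2.
So c strictly dominates a for Row; a is strictly dominated.

1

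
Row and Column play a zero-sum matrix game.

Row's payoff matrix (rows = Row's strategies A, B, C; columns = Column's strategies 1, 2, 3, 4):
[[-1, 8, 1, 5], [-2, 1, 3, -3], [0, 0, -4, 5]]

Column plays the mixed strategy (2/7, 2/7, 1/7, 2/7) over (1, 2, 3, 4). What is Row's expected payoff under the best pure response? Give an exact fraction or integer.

A: (-1)·(2/7) + (8)·(2/7) + (1)·(1/7) + (5)·(2/7) = 25/7.
B: (-2)·(2/7) + (1)·(2/7) + (3)·(1/7) + (-3)·(2/7) = -5/7.
C: (0)·(2/7) + (0)·(2/7) + (-4)·(1/7) + (5)·(2/7) = 6/7.
The best pure response is A with expected payoff 25/7.

25/7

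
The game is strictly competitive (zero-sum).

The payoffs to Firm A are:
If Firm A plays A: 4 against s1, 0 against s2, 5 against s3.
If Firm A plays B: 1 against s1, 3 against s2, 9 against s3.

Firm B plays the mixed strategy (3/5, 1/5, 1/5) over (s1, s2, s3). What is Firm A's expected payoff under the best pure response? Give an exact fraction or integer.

17/5

A: (4)·(3/5) + (0)·(1/5) + (5)·(1/5) = 17/5.
B: (1)·(3/5) + (3)·(1/5) + (9)·(1/5) = 3.
The best pure response is A with expected payoff 17/5.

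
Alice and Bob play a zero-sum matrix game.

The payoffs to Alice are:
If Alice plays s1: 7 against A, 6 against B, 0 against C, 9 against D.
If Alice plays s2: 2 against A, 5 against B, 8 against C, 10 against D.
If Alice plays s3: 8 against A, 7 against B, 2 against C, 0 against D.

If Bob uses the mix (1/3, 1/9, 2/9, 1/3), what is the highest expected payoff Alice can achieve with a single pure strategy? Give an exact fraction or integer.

19/3

s1: (7)·(1/3) + (6)·(1/9) + (0)·(2/9) + (9)·(1/3) = 6.
s2: (2)·(1/3) + (5)·(1/9) + (8)·(2/9) + (10)·(1/3) = 19/3.
s3: (8)·(1/3) + (7)·(1/9) + (2)·(2/9) + (0)·(1/3) = 35/9.
The best pure response is s2 with expected payoff 19/3.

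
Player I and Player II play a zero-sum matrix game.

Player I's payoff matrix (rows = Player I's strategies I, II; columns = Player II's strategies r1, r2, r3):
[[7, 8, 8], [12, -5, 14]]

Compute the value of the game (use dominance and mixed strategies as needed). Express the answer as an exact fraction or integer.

Column r3 is strictly dominated by r1 for Player II (it gives Player I more in every row).
The remaining 2×2 game on (I, II) × (r1, r2) has no saddle point. Let Player I play I with probability p; indifference gives 7p + 12(1−p) = 8p − 5(1−p), so p = 17/18.
Similarly Player II's optimal q on r1 is 13/18, and the value is 7·(13/18) + (8)·(5/18) = 131/18.

131/18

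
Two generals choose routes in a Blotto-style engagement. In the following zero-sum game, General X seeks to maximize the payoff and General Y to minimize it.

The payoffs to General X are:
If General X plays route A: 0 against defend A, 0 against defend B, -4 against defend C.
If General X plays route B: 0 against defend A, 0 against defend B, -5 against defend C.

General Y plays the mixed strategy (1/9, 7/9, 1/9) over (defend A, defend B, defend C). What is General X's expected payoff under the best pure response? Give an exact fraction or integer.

-4/9

route A: (0)·(1/9) + (0)·(7/9) + (-4)·(1/9) = -4/9.
route B: (0)·(1/9) + (0)·(7/9) + (-5)·(1/9) = -5/9.
The best pure response is route A with expected payoff -4/9.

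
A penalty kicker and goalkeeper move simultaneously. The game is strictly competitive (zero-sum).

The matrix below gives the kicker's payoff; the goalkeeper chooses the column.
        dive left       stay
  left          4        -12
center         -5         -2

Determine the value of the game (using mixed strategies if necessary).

Row minima are -12 and -5, so the kicker's maximin is -5; column maxima are 4 and -2, so the goalkeeper's minimax is -2. These differ, so the equilibrium is in mixed strategies.
Let the kicker play left with probability p. The goalkeeper is indifferent when 4p − 5(1−p) = −12p − 2(1−p), giving p = 3/19.
Let the goalkeeper play dive left with probability q. The kicker is indifferent when 4q − 12(1−q) = −5q − 2(1−q), giving q = 10/19.
The value is 4·(10/19) + (-12)·(9/19) = -68/19.

-68/19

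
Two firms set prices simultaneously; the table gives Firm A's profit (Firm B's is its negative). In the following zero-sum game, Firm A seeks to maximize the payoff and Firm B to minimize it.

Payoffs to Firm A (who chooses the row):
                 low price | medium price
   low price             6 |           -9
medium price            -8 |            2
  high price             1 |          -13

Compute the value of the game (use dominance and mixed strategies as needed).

Row high price is strictly dominated by row low price, so Firm A never plays it.
The remaining 2×2 game on (low price, medium price) × (low price, medium price) has no saddle point. Let Firm A play low price with probability p; indifference gives 6p − 8(1−p) = −9p + 2(1−p), so p = 2/5.
Similarly Firm B's optimal q on low price is 11/25, and the value is 6·(11/25) + (-9)·(14/25) = -12/5.

-12/5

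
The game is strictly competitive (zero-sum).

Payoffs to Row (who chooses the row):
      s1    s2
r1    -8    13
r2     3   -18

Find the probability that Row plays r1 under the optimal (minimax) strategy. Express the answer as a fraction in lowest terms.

1/2

Row minima are -8 and -18, so Row's maximin is -8; column maxima are 3 and 13, so Column's minimax is 3. These differ, so the equilibrium is in mixed strategies.
Let Row play r1 with probability p. Column is indifferent when −8p + 3(1−p) = 13p − 18(1−p), giving p = 1/2.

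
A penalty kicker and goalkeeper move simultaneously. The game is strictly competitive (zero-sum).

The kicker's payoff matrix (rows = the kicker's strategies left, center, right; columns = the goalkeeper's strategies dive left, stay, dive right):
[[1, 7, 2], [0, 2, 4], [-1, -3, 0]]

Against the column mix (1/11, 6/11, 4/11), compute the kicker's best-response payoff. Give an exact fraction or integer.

left: (1)·(1/11) + (7)·(6/11) + (2)·(4/11) = 51/11.
center: (0)·(1/11) + (2)·(6/11) + (4)·(4/11) = 28/11.
right: (-1)·(1/11) + (-3)·(6/11) + (0)·(4/11) = -19/11.
The best pure response is left with expected payoff 51/11.

51/11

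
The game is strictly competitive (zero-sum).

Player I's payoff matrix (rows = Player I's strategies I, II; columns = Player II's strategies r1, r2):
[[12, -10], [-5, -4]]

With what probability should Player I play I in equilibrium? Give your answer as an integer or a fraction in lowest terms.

1/23

Row minima are -10 and -5, so Player I's maximin is -5; column maxima are 12 and -4, so Player II's minimax is -4. These differ, so the equilibrium is in mixed strategies.
Let Player I play I with probability p. Player II is indifferent when 12p − 5(1−p) = −10p − 4(1−p), giving p = 1/23.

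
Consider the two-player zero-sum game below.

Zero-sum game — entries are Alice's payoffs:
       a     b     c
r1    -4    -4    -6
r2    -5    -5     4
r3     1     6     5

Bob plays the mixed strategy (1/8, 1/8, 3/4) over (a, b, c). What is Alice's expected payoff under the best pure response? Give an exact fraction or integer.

37/8

r1: (-4)·(1/8) + (-4)·(1/8) + (-6)·(3/4) = -11/2.
r2: (-5)·(1/8) + (-5)·(1/8) + (4)·(3/4) = 7/4.
r3: (1)·(1/8) + (6)·(1/8) + (5)·(3/4) = 37/8.
The best pure response is r3 with expected payoff 37/8.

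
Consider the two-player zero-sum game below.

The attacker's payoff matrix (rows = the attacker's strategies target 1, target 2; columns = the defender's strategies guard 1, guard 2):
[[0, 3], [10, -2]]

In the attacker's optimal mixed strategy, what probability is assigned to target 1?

Row minima are 0 and -2, so the attacker's maximin is 0; column maxima are 10 and 3, so the defender's minimax is 3. These differ, so the equilibrium is in mixed strategies.
Let the attacker play target 1 with probability p. The defender is indifferent when 10(1−p) = 3p − 2(1−p), giving p = 4/5.

4/5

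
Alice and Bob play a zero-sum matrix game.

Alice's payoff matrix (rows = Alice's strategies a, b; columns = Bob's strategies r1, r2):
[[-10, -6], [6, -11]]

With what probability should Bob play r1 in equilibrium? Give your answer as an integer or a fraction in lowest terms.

5/21

Row minima are -10 and -11, so Alice's maximin is -10; column maxima are 6 and -6, so Bob's minimax is -6. These differ, so the equilibrium is in mixed strategies.
Let Bob play r1 with probability q. Alice is indifferent when −10q − 6(1−q) = 6q − 11(1−q), giving q = 5/21.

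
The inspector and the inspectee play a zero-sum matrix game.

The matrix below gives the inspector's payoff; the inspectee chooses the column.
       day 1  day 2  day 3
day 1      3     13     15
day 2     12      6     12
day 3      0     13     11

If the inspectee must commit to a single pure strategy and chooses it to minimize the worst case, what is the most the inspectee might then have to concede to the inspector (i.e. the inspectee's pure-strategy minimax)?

The worst case (largest entry) in each column is day 1: 12, day 2: 13, day 3: 15.
The best (smallest) of these is 12.

12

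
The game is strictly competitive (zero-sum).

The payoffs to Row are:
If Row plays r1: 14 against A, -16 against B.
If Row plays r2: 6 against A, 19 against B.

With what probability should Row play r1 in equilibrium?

Row minima are -16 and 6, so Row's maximin is 6; column maxima are 14 and 19, so Column's minimax is 14. These differ, so the equilibrium is in mixed strategies.
Let Row play r1 with probability p. Column is indifferent when 14p + 6(1−p) = −16p + 19(1−p), giving p = 13/43.

13/43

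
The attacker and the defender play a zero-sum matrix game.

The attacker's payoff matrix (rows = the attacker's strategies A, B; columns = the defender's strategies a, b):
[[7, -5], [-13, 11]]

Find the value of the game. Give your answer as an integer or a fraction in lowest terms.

Row minima are -5 and -13, so the attacker's maximin is -5; column maxima are 7 and 11, so the defender's minimax is 7. These differ, so the equilibrium is in mixed strategies.
Let the attacker play A with probability p. The defender is indifferent when 7p − 13(1−p) = −5p + 11(1−p), giving p = 2/3.
Let the defender play a with probability q. The attacker is indifferent when 7q − 5(1−q) = −13q + 11(1−q), giving q = 4/9.
The value is 7·(4/9) + (-5)·(5/9) = 1/3.

1/3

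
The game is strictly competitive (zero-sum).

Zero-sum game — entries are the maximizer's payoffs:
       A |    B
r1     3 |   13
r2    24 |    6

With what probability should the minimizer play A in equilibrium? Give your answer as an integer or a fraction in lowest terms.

1/4

Row minima are 3 and 6, so the maximizer's maximin is 6; column maxima are 24 and 13, so the minimizer's minimax is 13. These differ, so the equilibrium is in mixed strategies.
Let the minimizer play A with probability q. The maximizer is indifferent when 3q + 13(1−q) = 24q + 6(1−q), giving q = 1/4.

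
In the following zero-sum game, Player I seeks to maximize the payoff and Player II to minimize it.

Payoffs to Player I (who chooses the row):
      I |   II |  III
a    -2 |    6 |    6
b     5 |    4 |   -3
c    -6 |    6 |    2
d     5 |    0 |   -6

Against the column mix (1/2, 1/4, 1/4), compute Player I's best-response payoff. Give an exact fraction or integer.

a: (-2)·(1/2) + (6)·(1/4) + (6)·(1/4) = 2.
b: (5)·(1/2) + (4)·(1/4) + (-3)·(1/4) = 11/4.
c: (-6)·(1/2) + (6)·(1/4) + (2)·(1/4) = -1.
d: (5)·(1/2) + (0)·(1/4) + (-6)·(1/4) = 1.
The best pure response is b with expected payoff 11/4.

11/4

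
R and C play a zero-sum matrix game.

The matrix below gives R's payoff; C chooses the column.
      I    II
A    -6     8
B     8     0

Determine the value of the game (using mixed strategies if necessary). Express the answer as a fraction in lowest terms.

Row minima are -6 and 0, so R's maximin is 0; column maxima are 8 and 8, so C's minimax is 8. These differ, so the equilibrium is in mixed strategies.
Let R play A with probability p. C is indifferent when −6p + 8(1−p) = 8p, giving p = 4/11.
Let C play I with probability q. R is indifferent when −6q + 8(1−q) = 8q, giving q = 4/11.
The value is -6·(4/11) + (8)·(7/11) = 32/11.

32/11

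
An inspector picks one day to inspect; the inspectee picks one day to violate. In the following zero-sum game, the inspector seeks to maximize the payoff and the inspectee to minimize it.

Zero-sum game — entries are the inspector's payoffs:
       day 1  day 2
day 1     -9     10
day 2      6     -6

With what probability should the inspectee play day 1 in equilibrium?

Row minima are -9 and -6, so the inspector's maximin is -6; column maxima are 6 and 10, so the inspectee's minimax is 6. These differ, so the equilibrium is in mixed strategies.
Let the inspectee play day 1 with probability q. The inspector is indifferent when −9q + 10(1−q) = 6q − 6(1−q), giving q = 16/31.

16/31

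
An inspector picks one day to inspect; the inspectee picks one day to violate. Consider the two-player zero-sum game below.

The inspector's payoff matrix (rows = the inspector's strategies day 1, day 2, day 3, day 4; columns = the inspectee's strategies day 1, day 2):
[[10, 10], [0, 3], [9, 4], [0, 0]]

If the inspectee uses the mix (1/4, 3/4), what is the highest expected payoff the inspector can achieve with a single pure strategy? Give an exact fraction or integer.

10

day 1: (10)·(1/4) + (10)·(3/4) = 10.
day 2: (0)·(1/4) + (3)·(3/4) = 9/4.
day 3: (9)·(1/4) + (4)·(3/4) = 21/4.
day 4: (0)·(1/4) + (0)·(3/4) = 0.
The best pure response is day 1 with expected payoff 10.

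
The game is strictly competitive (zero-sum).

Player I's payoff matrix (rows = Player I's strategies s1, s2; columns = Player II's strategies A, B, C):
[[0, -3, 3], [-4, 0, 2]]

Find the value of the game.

Column C is strictly dominated by A for Player II (it gives Player I more in every row).
The remaining 2×2 game on (s1, s2) × (A, B) has no saddle point. Let Player I play s1 with probability p; indifference gives −4(1−p) = −3p, so p = 4/7.
Similarly Player II's optimal q on A is 3/7, and the value is 0·(3/7) + (-3)·(4/7) = -12/7.

-12/7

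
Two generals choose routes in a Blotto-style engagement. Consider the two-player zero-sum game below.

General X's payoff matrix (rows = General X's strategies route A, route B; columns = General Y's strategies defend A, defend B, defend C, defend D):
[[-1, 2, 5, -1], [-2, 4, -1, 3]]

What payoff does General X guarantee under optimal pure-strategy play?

Row minima: -1, -2 → General X's maximin is -1.
Column maxima: -1, 4, 5, 3 → General Y's minimax is -1.
They coincide at (route A, defend A), so the value is -1.

-1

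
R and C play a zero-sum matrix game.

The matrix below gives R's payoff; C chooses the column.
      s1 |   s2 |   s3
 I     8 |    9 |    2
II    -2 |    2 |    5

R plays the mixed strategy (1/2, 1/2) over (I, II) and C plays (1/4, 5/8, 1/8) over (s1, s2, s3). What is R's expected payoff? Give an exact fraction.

Against (1/4, 5/8, 1/8), each row's expected payoff is I: 63/8; II: 11/8.
Taking the (1/2, 1/2)-weighted average: (1/2)·(63/8) + (1/2)·(11/8) = 37/8.

37/8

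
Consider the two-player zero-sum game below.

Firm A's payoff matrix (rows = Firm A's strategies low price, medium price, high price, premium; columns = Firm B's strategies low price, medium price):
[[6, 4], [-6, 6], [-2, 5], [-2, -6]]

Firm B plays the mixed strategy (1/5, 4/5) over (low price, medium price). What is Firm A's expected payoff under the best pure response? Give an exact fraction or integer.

low price: (6)·(1/5) + (4)·(4/5) = 22/5.
medium price: (-6)·(1/5) + (6)·(4/5) = 18/5.
high price: (-2)·(1/5) + (5)·(4/5) = 18/5.
premium: (-2)·(1/5) + (-6)·(4/5) = -26/5.
The best pure response is low price with expected payoff 22/5.

22/5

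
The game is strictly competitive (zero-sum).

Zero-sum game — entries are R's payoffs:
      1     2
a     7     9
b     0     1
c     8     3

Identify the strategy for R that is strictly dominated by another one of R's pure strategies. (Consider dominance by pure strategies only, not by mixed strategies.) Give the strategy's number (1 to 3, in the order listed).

Compare b with a: 7 > 0, 9 > 1.
So a strictly dominates b for R; b is strictly dominated.

2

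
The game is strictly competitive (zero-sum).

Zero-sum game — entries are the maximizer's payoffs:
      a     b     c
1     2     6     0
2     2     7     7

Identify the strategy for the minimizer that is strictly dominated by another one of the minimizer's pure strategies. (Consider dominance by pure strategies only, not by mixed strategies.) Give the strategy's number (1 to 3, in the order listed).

2

The minimizer prefers columns that give the maximizer less. Compare b with a: 2 < 6, 2 < 7.
So a strictly dominates b for the minimizer; b is strictly dominated.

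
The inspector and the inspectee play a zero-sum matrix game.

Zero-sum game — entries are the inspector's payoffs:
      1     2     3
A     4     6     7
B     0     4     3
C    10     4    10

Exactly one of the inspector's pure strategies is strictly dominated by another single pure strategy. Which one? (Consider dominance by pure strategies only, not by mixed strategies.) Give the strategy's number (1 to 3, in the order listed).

2

Compare B with A: 4 > 0, 6 > 4, 7 > 3.
So A strictly dominates B for the inspector; B is strictly dominated.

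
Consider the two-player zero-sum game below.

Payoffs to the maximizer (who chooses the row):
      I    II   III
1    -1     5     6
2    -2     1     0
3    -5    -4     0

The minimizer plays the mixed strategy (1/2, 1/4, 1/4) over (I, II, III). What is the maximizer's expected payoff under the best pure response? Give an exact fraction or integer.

9/4

1: (-1)·(1/2) + (5)·(1/4) + (6)·(1/4) = 9/4.
2: (-2)·(1/2) + (1)·(1/4) + (0)·(1/4) = -3/4.
3: (-5)·(1/2) + (-4)·(1/4) + (0)·(1/4) = -7/2.
The best pure response is 1 with expected payoff 9/4.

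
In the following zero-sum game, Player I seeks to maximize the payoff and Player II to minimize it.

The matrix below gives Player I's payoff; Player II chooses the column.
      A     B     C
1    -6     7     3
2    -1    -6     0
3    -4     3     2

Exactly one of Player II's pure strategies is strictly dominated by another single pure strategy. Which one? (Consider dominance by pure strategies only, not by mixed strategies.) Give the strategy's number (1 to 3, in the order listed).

3

Player II prefers columns that give Player I less. Compare C with A: -6 < 3, -1 < 0, -4 < 2.
So A strictly dominates C for Player II; C is strictly dominated.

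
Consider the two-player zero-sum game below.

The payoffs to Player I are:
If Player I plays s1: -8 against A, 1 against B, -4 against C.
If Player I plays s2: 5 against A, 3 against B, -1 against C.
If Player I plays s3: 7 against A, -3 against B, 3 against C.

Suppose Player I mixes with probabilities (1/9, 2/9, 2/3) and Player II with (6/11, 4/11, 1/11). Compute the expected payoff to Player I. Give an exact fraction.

232/99

Against (6/11, 4/11, 1/11), each row's expected payoff is s1: -48/11; s2: 41/11; s3: 3.
Taking the (1/9, 2/9, 2/3)-weighted average: (1/9)·(-48/11) + (2/9)·(41/11) + (2/3)·(3) = 232/99.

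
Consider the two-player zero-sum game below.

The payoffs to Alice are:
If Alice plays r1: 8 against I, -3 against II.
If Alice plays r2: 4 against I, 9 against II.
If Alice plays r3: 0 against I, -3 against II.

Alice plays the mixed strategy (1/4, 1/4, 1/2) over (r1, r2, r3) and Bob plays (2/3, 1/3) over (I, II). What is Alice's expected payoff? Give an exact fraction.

2

Against (2/3, 1/3), each row's expected payoff is r1: 13/3; r2: 17/3; r3: -1.
Taking the (1/4, 1/4, 1/2)-weighted average: (1/4)·(13/3) + (1/4)·(17/3) + (1/2)·(-1) = 2.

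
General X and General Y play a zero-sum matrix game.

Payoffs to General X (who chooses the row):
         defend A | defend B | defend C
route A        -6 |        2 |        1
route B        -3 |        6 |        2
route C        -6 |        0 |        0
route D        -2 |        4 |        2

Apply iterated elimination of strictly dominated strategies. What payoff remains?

-2

Column defend B is strictly dominated by defend A for General Y (-6<2, -3<6, -6<0, -2<4); eliminate defend B.
Row route A is strictly dominated by row route B (-3>-6, 2>1); eliminate route A.
Column defend C is strictly dominated by defend A for General Y (-3<2, -6<0, -2<2); eliminate defend C.
Row route B is strictly dominated by row route D (-2>-3); eliminate route B.
Row route C is strictly dominated by row route D (-2>-6); eliminate route C.
Only (route D, defend A) remains, with payoff -2.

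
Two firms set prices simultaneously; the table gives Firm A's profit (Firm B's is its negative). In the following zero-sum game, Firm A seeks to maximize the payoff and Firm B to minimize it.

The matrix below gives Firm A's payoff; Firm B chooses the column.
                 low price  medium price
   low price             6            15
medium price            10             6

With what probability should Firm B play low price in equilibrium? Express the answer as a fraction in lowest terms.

9/13

Row minima are 6 and 6, so Firm A's maximin is 6; column maxima are 10 and 15, so Firm B's minimax is 10. These differ, so the equilibrium is in mixed strategies.
Let Firm B play low price with probability q. Firm A is indifferent when 6q + 15(1−q) = 10q + 6(1−q), giving q = 9/13.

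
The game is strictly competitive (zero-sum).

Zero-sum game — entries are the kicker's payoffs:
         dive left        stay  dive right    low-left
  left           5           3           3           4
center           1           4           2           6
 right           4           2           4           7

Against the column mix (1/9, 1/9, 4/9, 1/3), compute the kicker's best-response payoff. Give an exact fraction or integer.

43/9

left: (5)·(1/9) + (3)·(1/9) + (3)·(4/9) + (4)·(1/3) = 32/9.
center: (1)·(1/9) + (4)·(1/9) + (2)·(4/9) + (6)·(1/3) = 31/9.
right: (4)·(1/9) + (2)·(1/9) + (4)·(4/9) + (7)·(1/3) = 43/9.
The best pure response is right with expected payoff 43/9.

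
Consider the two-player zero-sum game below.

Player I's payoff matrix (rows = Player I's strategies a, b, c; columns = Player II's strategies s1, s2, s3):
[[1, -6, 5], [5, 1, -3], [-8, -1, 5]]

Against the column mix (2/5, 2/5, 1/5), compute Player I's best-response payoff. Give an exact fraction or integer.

9/5

a: (1)·(2/5) + (-6)·(2/5) + (5)·(1/5) = -1.
b: (5)·(2/5) + (1)·(2/5) + (-3)·(1/5) = 9/5.
c: (-8)·(2/5) + (-1)·(2/5) + (5)·(1/5) = -13/5.
The best pure response is b with expected payoff 9/5.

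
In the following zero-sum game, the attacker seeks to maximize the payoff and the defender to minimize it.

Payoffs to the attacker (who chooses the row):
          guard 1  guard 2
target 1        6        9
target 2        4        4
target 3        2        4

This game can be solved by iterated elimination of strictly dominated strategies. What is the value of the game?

6

Row target 2 is strictly dominated by row target 1 (6>4, 9>4); eliminate target 2.
Column guard 2 is strictly dominated by guard 1 for the defender (6<9, 2<4); eliminate guard 2.
Row target 3 is strictly dominated by row target 1 (6>2); eliminate target 3.
Only (target 1, guard 1) remains, with payoff 6.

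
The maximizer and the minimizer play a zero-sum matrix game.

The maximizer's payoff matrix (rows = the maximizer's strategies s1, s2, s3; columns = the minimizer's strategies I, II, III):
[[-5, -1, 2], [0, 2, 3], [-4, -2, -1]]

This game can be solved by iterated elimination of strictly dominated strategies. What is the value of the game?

Row s3 is strictly dominated by row s2 (0>-4, 2>-2, 3>-1); eliminate s3.
Column III is strictly dominated by I for the minimizer (-5<2, 0<3); eliminate III.
Row s1 is strictly dominated by row s2 (0>-5, 2>-1); eliminate s1.
Column II is strictly dominated by I for the minimizer (0<2); eliminate II.
Only (s2, I) remains, with payoff 0.

0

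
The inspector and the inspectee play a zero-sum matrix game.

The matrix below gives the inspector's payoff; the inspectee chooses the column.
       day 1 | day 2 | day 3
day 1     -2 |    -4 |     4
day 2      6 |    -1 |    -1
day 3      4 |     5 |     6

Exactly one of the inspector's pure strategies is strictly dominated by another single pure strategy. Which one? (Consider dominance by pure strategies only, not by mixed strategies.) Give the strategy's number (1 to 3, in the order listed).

1

Compare day 1 with day 3: 4 > -2, 5 > -4, 6 > 4.
So day 3 strictly dominates day 1 for the inspector; day 1 is strictly dominated.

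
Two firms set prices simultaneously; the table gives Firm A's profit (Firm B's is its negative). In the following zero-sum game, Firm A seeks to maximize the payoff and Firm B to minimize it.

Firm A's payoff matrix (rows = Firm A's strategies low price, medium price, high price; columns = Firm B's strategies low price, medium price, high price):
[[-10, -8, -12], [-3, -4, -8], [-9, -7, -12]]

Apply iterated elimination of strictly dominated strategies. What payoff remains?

Row high price is strictly dominated by row medium price (-3>-9, -4>-7, -8>-12); eliminate high price.
Column medium price is strictly dominated by high price for Firm B (-12<-8, -8<-4); eliminate medium price.
Column low price is strictly dominated by high price for Firm B (-12<-10, -8<-3); eliminate low price.
Row low price is strictly dominated by row medium price (-8>-12); eliminate low price.
Only (medium price, high price) remains, with payoff -8.

-8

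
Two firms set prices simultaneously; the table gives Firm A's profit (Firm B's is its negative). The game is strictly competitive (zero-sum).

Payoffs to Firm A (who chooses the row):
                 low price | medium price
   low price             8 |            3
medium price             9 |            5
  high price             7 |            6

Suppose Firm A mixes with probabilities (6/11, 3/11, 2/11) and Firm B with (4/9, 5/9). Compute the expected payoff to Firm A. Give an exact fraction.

Against (4/9, 5/9), each row's expected payoff is low price: 47/9; medium price: 61/9; high price: 58/9.
Taking the (6/11, 3/11, 2/11)-weighted average: (6/11)·(47/9) + (3/11)·(61/9) + (2/11)·(58/9) = 581/99.

581/99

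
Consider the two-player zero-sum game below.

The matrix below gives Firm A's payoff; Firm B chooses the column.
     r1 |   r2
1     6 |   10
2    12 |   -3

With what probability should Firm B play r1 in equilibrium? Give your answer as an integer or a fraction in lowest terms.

Row minima are 6 and -3, so Firm A's maximin is 6; column maxima are 12 and 10, so Firm B's minimax is 10. These differ, so the equilibrium is in mixed strategies.
Let Firm B play r1 with probability q. Firm A is indifferent when 6q + 10(1−q) = 12q − 3(1−q), giving q = 13/19.

13/19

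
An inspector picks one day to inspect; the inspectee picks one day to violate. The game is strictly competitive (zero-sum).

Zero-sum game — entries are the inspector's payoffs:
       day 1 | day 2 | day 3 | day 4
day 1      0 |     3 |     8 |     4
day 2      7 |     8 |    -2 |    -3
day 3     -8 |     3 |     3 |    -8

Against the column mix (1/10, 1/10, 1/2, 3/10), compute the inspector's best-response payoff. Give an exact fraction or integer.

day 1: (0)·(1/10) + (3)·(1/10) + (8)·(1/2) + (4)·(3/10) = 11/2.
day 2: (7)·(1/10) + (8)·(1/10) + (-2)·(1/2) + (-3)·(3/10) = -2/5.
day 3: (-8)·(1/10) + (3)·(1/10) + (3)·(1/2) + (-8)·(3/10) = -7/5.
The best pure response is day 1 with expected payoff 11/2.

11/2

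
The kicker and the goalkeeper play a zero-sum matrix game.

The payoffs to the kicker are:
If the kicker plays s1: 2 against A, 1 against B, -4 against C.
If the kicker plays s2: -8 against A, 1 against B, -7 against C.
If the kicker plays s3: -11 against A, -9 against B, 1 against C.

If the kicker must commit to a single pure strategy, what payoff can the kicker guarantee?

The worst-case payoff for each row is s1: -4, s2: -8, s3: -11.
The best of these is -4.

-4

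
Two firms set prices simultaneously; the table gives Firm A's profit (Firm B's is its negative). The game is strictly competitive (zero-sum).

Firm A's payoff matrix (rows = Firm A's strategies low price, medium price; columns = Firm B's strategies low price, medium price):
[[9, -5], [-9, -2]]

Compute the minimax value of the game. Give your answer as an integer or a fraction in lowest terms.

Row minima are -5 and -9, so Firm A's maximin is -5; column maxima are 9 and -2, so Firm B's minimax is -2. These differ, so the equilibrium is in mixed strategies.
Let Firm A play low price with probability p. Firm B is indifferent when 9p − 9(1−p) = −5p − 2(1−p), giving p = 1/3.
Let Firm B play low price with probability q. Firm A is indifferent when 9q − 5(1−q) = −9q − 2(1−q), giving q = 1/7.
The value is 9·(1/7) + (-5)·(6/7) = -3.

-3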